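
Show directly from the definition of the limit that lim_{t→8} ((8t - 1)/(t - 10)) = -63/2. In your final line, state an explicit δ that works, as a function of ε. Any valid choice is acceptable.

Let ε > 0 be given. We want δ > 0 with 0 < |t − 8| < δ ⇒ |(8t - 1)/(t - 10) + 63/2| < ε.
Combining over a common denominator, (8t - 1)/(t - 10) + 63/2 = [(8t - 1)·(-2) − 63·(t - 10)] / [(-2)·(t - 10)] = -79(t − 8) / ((-2)(t - 10)).
So |(8t - 1)/(t - 10) + 63/2| = 79|t − 8| / (2·|t − 10|).
Require δ ≤ 1, so |t − 10| ≥ |-2| − |t − 8| > 2 − 1 = 1.
Hence |(8t - 1)/(t - 10) + 63/2| < 79|t − 8|/(2·1) = (79/2)|t − 8|, which is < ε once |t − 8| < (2/79)ε.
Take δ = min(1, (2/79)ε). Then 0 < |t − 8| < δ forces both bounds, so |(8t - 1)/(t - 10) + 63/2| < ε.

δ = min(1, (2/79)ε)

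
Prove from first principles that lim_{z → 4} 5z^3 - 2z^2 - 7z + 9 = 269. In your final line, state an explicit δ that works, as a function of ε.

Fix ε > 0. We want δ > 0 such that 0 < |z − 4| < δ implies |(5z^3 - 2z^2 - 7z + 9) − 269| < ε.
(5z^3 - 2z^2 - 7z + 9) − 269 = 5z^3 - 2z^2 - 7z - 260 = (z − 4)(5z^2 + 18z + 65).
So |(5z^3 - 2z^2 - 7z + 9) − 269| = |z − 4|·|5z^2 + 18z + 65|.
Assume first that |z − 4| < 1, so |z| < 5. Then |5z^2 + 18z + 65| ≤ 5·5^2 + 18·5 + 65 = 280.
Hence |(5z^3 - 2z^2 - 7z + 9) − 269| ≤ 280|z − 4| < ε provided |z − 4| < ε/280.
Take δ = min(1, ε/280). Then 0 < |z − 4| < δ gives both |z − 4| < 1 and |z − 4| < ε/280, so |(5z^3 - 2z^2 - 7z + 9) − 269| < ε.

δ = min(1, ε/280)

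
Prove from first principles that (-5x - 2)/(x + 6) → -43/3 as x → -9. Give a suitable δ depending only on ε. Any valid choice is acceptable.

Let ε > 0. We want δ > 0 with 0 < |x + 9| < δ ⇒ |(-5x - 2)/(x + 6) + 43/3| < ε.
Combining over a common denominator, (-5x - 2)/(x + 6) + 43/3 = [(-5x - 2)·(-3) − 43·(x + 6)] / [(-3)·(x + 6)] = -28(x + 9) / ((-3)(x + 6)).
So |(-5x - 2)/(x + 6) + 43/3| = 28|x + 9| / (3·|x + 6|).
Restrict δ ≤ 3/2. Then |x + 9| < 3/2 gives |x + 6| = |(x + 9) + (-3)| ≥ 3 − 3/2 = 3/2.
Hence |(-5x - 2)/(x + 6) + 43/3| < 28|x + 9|/(3·(3/2)) = (56/9)|x + 9|, which is < ε once |x + 9| < (9/56)ε.
Take δ = min(3/2, (9/56)ε). Then 0 < |x + 9| < δ forces both bounds, so |(-5x - 2)/(x + 6) + 43/3| < ε.

δ = min(3/2, (9/56)ε)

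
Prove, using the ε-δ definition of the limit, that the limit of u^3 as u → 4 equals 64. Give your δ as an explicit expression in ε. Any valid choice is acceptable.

Suppose ε > 0. We seek δ > 0 with 0 < |u − 4| < δ ⇒ |u^3 − 64| < ε.
Factor: u^3 − 64 = (u − 4)(u^2 + 4u + 16), so |u^3 − 64| = |u − 4|·|u^2 + 4u + 16|.
Impose δ ≤ 1 so that |u| < 5; then |u^2 + 4u + 16| ≤ 61.
Hence |u^3 − 64| ≤ 61|u − 4|, which is < ε once |u − 4| < ε/61.
Take δ = min(1, ε/61). If 0 < |u − 4| < δ then both bounds hold and |u^3 − 64| ≤ 61|u − 4| < 61·(ε/61) = ε.

δ = min(1, ε/61)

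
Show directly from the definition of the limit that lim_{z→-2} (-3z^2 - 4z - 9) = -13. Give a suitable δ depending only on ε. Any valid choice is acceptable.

Suppose ε > 0. We want δ > 0 such that 0 < |z + 2| < δ implies |(-3z^2 - 4z - 9) + 13| < ε.
(-3z^2 - 4z - 9) + 13 = -3z^2 - 4z + 4 = (z + 2)(-3z + 2).
So |(-3z^2 - 4z - 9) + 13| = |z + 2|·|-3z + 2|.
Require δ ≤ 1. Then |z + 2| < 1 gives |z| < 3, and by the triangle inequality |-3z + 2| ≤ 3·3 + 2 = 11.
Hence |(-3z^2 - 4z - 9) + 13| ≤ 11|z + 2| < ε provided |z + 2| < ε/11.
Take δ = min(1, ε/11). Then 0 < |z + 2| < δ gives both |z + 2| < 1 and |z + 2| < ε/11, so |(-3z^2 - 4z - 9) + 13| < ε.

δ = min(1, ε/11)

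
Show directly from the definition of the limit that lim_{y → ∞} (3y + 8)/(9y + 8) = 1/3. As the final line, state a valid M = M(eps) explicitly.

M = (16/27)/eps

Let eps > 0. We seek M > 0 such that y > M implies |(3y + 8)/(9y + 8) − (1/3)| < eps.
(3y + 8)/(9y + 8) − (1/3) = (9(3y + 8) − 3(9y + 8)) / (9(9y + 8)) = 48/(9(9y + 8)).
For y > 0 we have 9y + 8 > 9y, so |(3y + 8)/(9y + 8) − (1/3)| = 48/(9(9y + 8)) < 48/(9·9y) = (16/27)/y.
Thus |(3y + 8)/(9y + 8) − (1/3)| < eps whenever y > (16/27)/eps.
Take M = (16/27)/eps. If y > M then |(3y + 8)/(9y + 8) − (1/3)| < (16/27)/y < eps.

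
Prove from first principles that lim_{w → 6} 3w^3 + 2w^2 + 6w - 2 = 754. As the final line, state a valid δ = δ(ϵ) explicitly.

δ = min(2, ϵ/478)

Let ϵ > 0 be given. We want δ > 0 such that 0 < |w − 6| < δ implies |(3w^3 + 2w^2 + 6w - 2) − 754| < ϵ.
(3w^3 + 2w^2 + 6w - 2) − 754 = 3w^3 + 2w^2 + 6w - 756 = (w − 6)(3w^2 + 20w + 126).
So |(3w^3 + 2w^2 + 6w - 2) − 754| = |w − 6|·|3w^2 + 20w + 126|.
Require δ ≤ 2. Then |w − 6| < 2 gives |w| < 8, and by the triangle inequality |3w^2 + 20w + 126| ≤ 3·8^2 + 20·8 + 126 = 478.
Hence |(3w^3 + 2w^2 + 6w - 2) − 754| ≤ 478|w − 6| < ϵ provided |w − 6| < ϵ/478.
Take δ = min(2, ϵ/478). Then 0 < |w − 6| < δ gives both |w − 6| < 2 and |w − 6| < ϵ/478, so |(3w^3 + 2w^2 + 6w - 2) − 754| < ϵ.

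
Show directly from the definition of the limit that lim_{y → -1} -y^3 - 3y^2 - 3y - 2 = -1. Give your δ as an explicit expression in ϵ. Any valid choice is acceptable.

δ = min(1, ϵ/9)

Let ϵ > 0 be given. We want δ > 0 such that 0 < |y + 1| < δ implies |(-y^3 - 3y^2 - 3y - 2) + 1| < ϵ.
(-y^3 - 3y^2 - 3y - 2) + 1 = -y^3 - 3y^2 - 3y - 1 = (y + 1)(-y^2 - 2y - 1).
So |(-y^3 - 3y^2 - 3y - 2) + 1| = |y + 1|·|-y^2 - 2y - 1|.
Require δ ≤ 1. Then |y + 1| < 1 gives |y| < 2, and by the triangle inequality |-y^2 - 2y - 1| ≤ 2^2 + 2·2 + 1 = 9.
Hence |(-y^3 - 3y^2 - 3y - 2) + 1| ≤ 9|y + 1| < ϵ provided |y + 1| < ϵ/9.
Choosing δ = min(1, ϵ/9) ensures both conditions, hence |(-y^3 - 3y^2 - 3y - 2) + 1| < ϵ.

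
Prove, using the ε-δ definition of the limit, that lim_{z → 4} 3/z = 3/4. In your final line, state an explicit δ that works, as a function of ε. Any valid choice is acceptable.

δ = min(2, (8/3)ε)

Let ε > 0 be given. We seek δ > 0 such that 0 < |z − 4| < δ implies |3/z − (3/4)| < ε.
|3/z − (3/4)| = 3·|4 − z|/(4·|z|) = 3|z − 4|/(4|z|).
Require δ ≤ 2 so that |z| > 4 − 2 = 2, hence 4|z| > 8.
Then |3/z − (3/4)| < 3|z − 4|/8, which is < ε when |z − 4| < (8/3)ε.
Take δ = min(2, (8/3)ε). Then 0 < |z − 4| < δ gives both |z − 4| < 2 and |z − 4| < (8/3)ε, so |3/z − (3/4)| < ε.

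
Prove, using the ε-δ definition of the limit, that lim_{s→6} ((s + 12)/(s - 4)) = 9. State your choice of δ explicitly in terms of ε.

δ = min(1, (1/8)ε)

Suppose ε > 0. We want δ > 0 with 0 < |s − 6| < δ ⇒ |(s + 12)/(s - 4) − 9| < ε.
Combining over a common denominator, (s + 12)/(s - 4) − 9 = [(s + 12)·2 − 18·(s - 4)] / [2·(s - 4)] = -16(s − 6) / (2(s - 4)).
So |(s + 12)/(s - 4) − 9| = 16|s − 6| / (2·|s − 4|).
Require δ ≤ 1, so |s − 4| ≥ |2| − |s − 6| > 2 − 1 = 1.
Hence |(s + 12)/(s - 4) − 9| < 16|s − 6|/(2·1) = 8|s − 6|, which is < ε once |s − 6| < (1/8)ε.
Take δ = min(1, (1/8)ε). Then 0 < |s − 6| < δ forces both bounds, so |(s + 12)/(s - 4) − 9| < ε.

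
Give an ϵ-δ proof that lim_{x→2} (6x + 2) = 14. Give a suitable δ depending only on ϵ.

δ = ϵ/6

Let ϵ > 0. We need δ > 0 so that 0 < |x − 2| < δ implies |(6x + 2) − 14| < ϵ.
|(6x + 2) − 14| = |6x - 12| = 6|x − 2|.
So 6|x − 2| < ϵ exactly when |x − 2| < ϵ/6.
Take δ = ϵ/6. If 0 < |x − 2| < δ then |(6x + 2) − 14| = 6|x − 2| < 6·(ϵ/6) = ϵ.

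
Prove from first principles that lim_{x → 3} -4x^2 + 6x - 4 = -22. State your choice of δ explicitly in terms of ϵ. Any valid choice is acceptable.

Fix ϵ > 0. We want δ > 0 such that 0 < |x − 3| < δ implies |(-4x^2 + 6x - 4) + 22| < ϵ.
(-4x^2 + 6x - 4) + 22 = -4x^2 + 6x + 18 = (x − 3)(-4x - 6).
So |(-4x^2 + 6x - 4) + 22| = |x − 3|·|-4x - 6|.
Assume first that |x − 3| < 1, so |x| < 4. Then |-4x - 6| ≤ 4·4 + 6 = 22.
Hence |(-4x^2 + 6x - 4) + 22| ≤ 22|x − 3| < ϵ provided |x − 3| < ϵ/22.
Choosing δ = min(1, ϵ/22) ensures both conditions, hence |(-4x^2 + 6x - 4) + 22| < ϵ.

δ = min(1, ϵ/22)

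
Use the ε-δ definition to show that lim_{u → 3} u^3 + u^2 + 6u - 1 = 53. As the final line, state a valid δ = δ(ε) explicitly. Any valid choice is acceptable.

δ = min(2, ε/63)

Fix ε > 0. We want δ > 0 such that 0 < |u − 3| < δ implies |(u^3 + u^2 + 6u - 1) − 53| < ε.
(u^3 + u^2 + 6u - 1) − 53 = u^3 + u^2 + 6u - 54 = (u − 3)(u^2 + 4u + 18).
So |(u^3 + u^2 + 6u - 1) − 53| = |u − 3|·|u^2 + 4u + 18|.
Require δ ≤ 2. Then |u − 3| < 2 gives |u| < 5, and by the triangle inequality |u^2 + 4u + 18| ≤ 5^2 + 4·5 + 18 = 63.
Hence |(u^3 + u^2 + 6u - 1) − 53| ≤ 63|u − 3| < ε provided |u − 3| < ε/63.
Choosing δ = min(2, ε/63) ensures both conditions, hence |(u^3 + u^2 + 6u - 1) − 53| < ε.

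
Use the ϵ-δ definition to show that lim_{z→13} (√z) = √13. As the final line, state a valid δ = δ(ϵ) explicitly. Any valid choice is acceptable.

δ = min(13, √13·ϵ)

Fix ϵ > 0. We want δ > 0 such that 0 < |z − 13| < δ implies |√z − √13| < ϵ.
Multiplying by the conjugate, |√z − √13| = |z − 13|/(√z + √13).
Restrict δ ≤ 13 so that |z − 13| < 13 forces z > 0, and then √z + √13 > √13.
Hence |√z − √13| < |z − 13|/√13, which is < ϵ once |z − 13| < √13·ϵ.
Take δ = min(13, √13·ϵ). If 0 < |z − 13| < δ then z > 0 and |√z − √13| < |z − 13|/√13 < ϵ.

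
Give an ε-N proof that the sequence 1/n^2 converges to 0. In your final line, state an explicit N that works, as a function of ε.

N = (1/ε)^{1/2}

Suppose ε > 0. For n ≥ 1, |1/n^2 − 0| = 1/n^2.
1/n^2 < ε ⇔ n^2 > 1/ε ⇔ n > (1/ε)^{1/2}.
Take N = (1/ε)^{1/2}. Then n > N implies 1/n^2 < ε.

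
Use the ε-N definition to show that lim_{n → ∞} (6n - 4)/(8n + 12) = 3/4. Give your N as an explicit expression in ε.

Let ε > 0. For n ≥ 1, |(6n - 4)/(8n + 12) − (3/4)| = |-104|/(8(8n + 12)) = 104/(8(8n + 12)).
Since 8n + 12 ≥ 8n for n ≥ 1, this is ≤ 104/(8·8n) = (13/8)/n.
So |(6n - 4)/(8n + 12) − (3/4)| < ε whenever n > (13/8)/ε.
Take N = (13/8)/ε. If n > N then |(6n - 4)/(8n + 12) − (3/4)| ≤ (13/8)/n < ε.

N = (13/8)/ε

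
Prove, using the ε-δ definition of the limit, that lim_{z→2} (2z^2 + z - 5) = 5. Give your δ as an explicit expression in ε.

Let ε > 0 be given. We want δ > 0 such that 0 < |z − 2| < δ implies |(2z^2 + z - 5) − 5| < ε.
(2z^2 + z - 5) − 5 = 2z^2 + z - 10 = (z − 2)(2z + 5).
So |(2z^2 + z - 5) − 5| = |z − 2|·|2z + 5|.
Require δ ≤ 1. Then |z − 2| < 1 gives |z| < 3, and by the triangle inequality |2z + 5| ≤ 2·3 + 5 = 11.
Hence |(2z^2 + z - 5) − 5| ≤ 11|z − 2| < ε provided |z − 2| < ε/11.
Choosing δ = min(1, ε/11) ensures both conditions, hence |(2z^2 + z - 5) − 5| < ε.

δ = min(1, ε/11)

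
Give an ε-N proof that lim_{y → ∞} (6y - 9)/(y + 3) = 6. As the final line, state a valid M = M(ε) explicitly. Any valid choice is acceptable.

M = 27/ε

Suppose ε > 0. We seek M > 0 such that y > M implies |(6y - 9)/(y + 3) − 6| < ε.
(6y - 9)/(y + 3) − 6 = ((6y - 9) − 6(y + 3)) / ((y + 3)) = -27/((y + 3)).
For y > 0 we have y + 3 > y, so |(6y - 9)/(y + 3) − 6| = 27/((y + 3)) < 27/(y) = 27/y.
Thus |(6y - 9)/(y + 3) − 6| < ε whenever y > 27/ε.
Take M = 27/ε. If y > M then |(6y - 9)/(y + 3) − 6| < 27/y < ε.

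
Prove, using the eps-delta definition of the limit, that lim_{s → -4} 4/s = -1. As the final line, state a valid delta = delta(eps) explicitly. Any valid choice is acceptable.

Fix eps > 0. We seek delta > 0 such that 0 < |s + 4| < delta implies |4/s + 1| < eps.
|4/s + 1| = 4·|-4 − s|/(4·|s|) = 4|s + 4|/(4|s|).
Restrict delta ≤ 2. Then |s + 4| < 2 gives |s| > 2, so 4|s| > 8.
Then |4/s + 1| < 4|s + 4|/8, which is < eps when |s + 4| < 2eps.
Take delta = min(2, 2eps). Then 0 < |s + 4| < delta gives both |s + 4| < 2 and |s + 4| < 2eps, so |4/s + 1| < eps.

delta = min(2, 2eps)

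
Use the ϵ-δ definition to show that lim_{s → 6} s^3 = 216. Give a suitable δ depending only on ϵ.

δ = min(1, ϵ/127)

Suppose ϵ > 0. We seek δ > 0 with 0 < |s − 6| < δ ⇒ |s^3 − 216| < ϵ.
Factor: s^3 − 216 = (s − 6)(s^2 + 6s + 36), so |s^3 − 216| = |s − 6|·|s^2 + 6s + 36|.
Impose δ ≤ 1 so that |s| < 7; then |s^2 + 6s + 36| ≤ 127.
Hence |s^3 − 216| ≤ 127|s − 6|, which is < ϵ once |s − 6| < ϵ/127.
Take δ = min(1, ϵ/127). If 0 < |s − 6| < δ then both bounds hold and |s^3 − 216| ≤ 127|s − 6| < 127·(ϵ/127) = ϵ.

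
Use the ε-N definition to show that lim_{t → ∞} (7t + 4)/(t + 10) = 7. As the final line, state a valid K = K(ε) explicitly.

K = 66/ε

Fix ε > 0. We seek K > 0 such that t > K implies |(7t + 4)/(t + 10) − 7| < ε.
(7t + 4)/(t + 10) − 7 = ((7t + 4) − 7(t + 10)) / ((t + 10)) = -66/((t + 10)).
For t > 0 we have t + 10 > t, so |(7t + 4)/(t + 10) − 7| = 66/((t + 10)) < 66/(t) = 66/t.
Thus |(7t + 4)/(t + 10) − 7| < ε whenever t > 66/ε.
Take K = 66/ε. If t > K then |(7t + 4)/(t + 10) − 7| < 66/t < ε.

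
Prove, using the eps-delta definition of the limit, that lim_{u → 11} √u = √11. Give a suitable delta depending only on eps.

delta = min(11, √11·eps)

Let eps > 0 be given. We want delta > 0 such that 0 < |u − 11| < delta implies |√u − √11| < eps.
Multiplying by the conjugate, |√u − √11| = |u − 11|/(√u + √11).
Restrict delta ≤ 11 so that |u − 11| < 11 forces u > 0, and then √u + √11 > √11.
Hence |√u − √11| < |u − 11|/√11, which is < eps once |u − 11| < √11·eps.
Take delta = min(11, √11·eps). If 0 < |u − 11| < delta then u > 0 and |√u − √11| < |u − 11|/√11 < eps.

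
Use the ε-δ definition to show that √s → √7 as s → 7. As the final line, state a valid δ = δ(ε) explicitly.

Suppose ε > 0. We want δ > 0 such that 0 < |s − 7| < δ implies |√s − √7| < ε.
Multiplying by the conjugate, |√s − √7| = |s − 7|/(√s + √7).
Restrict δ ≤ 7 so that |s − 7| < 7 forces s > 0, and then √s + √7 > √7.
Hence |√s − √7| < |s − 7|/√7, which is < ε once |s − 7| < √7·ε.
Take δ = min(7, √7·ε). If 0 < |s − 7| < δ then s > 0 and |√s − √7| < |s − 7|/√7 < ε.

δ = min(7, √7·ε)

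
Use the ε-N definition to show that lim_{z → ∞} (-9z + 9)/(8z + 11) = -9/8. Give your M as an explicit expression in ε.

M = (171/64)/ε

Let ε > 0 be given. We seek M > 0 such that z > M implies |(-9z + 9)/(8z + 11) + 9/8| < ε.
(-9z + 9)/(8z + 11) + 9/8 = (8(-9z + 9) − (-9)(8z + 11)) / (8(8z + 11)) = 171/(8(8z + 11)).
For z > 0 we have 8z + 11 > 8z, so |(-9z + 9)/(8z + 11) + 9/8| = 171/(8(8z + 11)) < 171/(8·8z) = (171/64)/z.
Thus |(-9z + 9)/(8z + 11) + 9/8| < ε whenever z > (171/64)/ε.
Take M = (171/64)/ε. If z > M then |(-9z + 9)/(8z + 11) + 9/8| < (171/64)/z < ε.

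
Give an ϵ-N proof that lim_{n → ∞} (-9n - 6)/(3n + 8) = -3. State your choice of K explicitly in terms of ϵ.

Suppose ϵ > 0. For n ≥ 1, |(-9n - 6)/(3n + 8) + 3| = |54|/(3(3n + 8)) = 54/(3(3n + 8)).
Since 3n + 8 ≥ 3n for n ≥ 1, this is ≤ 54/(3·3n) = 6/n.
So |(-9n - 6)/(3n + 8) + 3| < ϵ whenever n > 6/ϵ.
Take K = 6/ϵ. If n > K then |(-9n - 6)/(3n + 8) + 3| ≤ 6/n < ϵ.

K = 6/ϵ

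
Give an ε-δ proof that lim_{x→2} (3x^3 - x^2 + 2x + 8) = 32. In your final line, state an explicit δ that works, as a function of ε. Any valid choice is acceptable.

δ = min(1, ε/54)

Suppose ε > 0. We want δ > 0 such that 0 < |x − 2| < δ implies |(3x^3 - x^2 + 2x + 8) − 32| < ε.
(3x^3 - x^2 + 2x + 8) − 32 = 3x^3 - x^2 + 2x - 24 = (x − 2)(3x^2 + 5x + 12).
So |(3x^3 - x^2 + 2x + 8) − 32| = |x − 2|·|3x^2 + 5x + 12|.
Require δ ≤ 1. Then |x − 2| < 1 gives |x| < 3, and by the triangle inequality |3x^2 + 5x + 12| ≤ 3·3^2 + 5·3 + 12 = 54.
Hence |(3x^3 - x^2 + 2x + 8) − 32| ≤ 54|x − 2| < ε provided |x − 2| < ε/54.
Take δ = min(1, ε/54). Then 0 < |x − 2| < δ gives both |x − 2| < 1 and |x − 2| < ε/54, so |(3x^3 - x^2 + 2x + 8) − 32| < ε.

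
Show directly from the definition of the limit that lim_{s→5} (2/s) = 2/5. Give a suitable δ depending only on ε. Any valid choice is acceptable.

Let ε > 0 be given. We seek δ > 0 such that 0 < |s − 5| < δ implies |2/s − (2/5)| < ε.
|2/s − (2/5)| = 2·|5 − s|/(5·|s|) = 2|s − 5|/(5|s|).
Require δ ≤ 5/2 so that |s| > 5 − 5/2 = 5/2, hence 5|s| > 25/2.
Then |2/s − (2/5)| < 2|s − 5|/(25/2), which is < ε when |s − 5| < (25/4)ε.
Take δ = min(5/2, (25/4)ε). Then 0 < |s − 5| < δ gives both |s − 5| < 5/2 and |s − 5| < (25/4)ε, so |2/s − (2/5)| < ε.

δ = min(5/2, (25/4)ε)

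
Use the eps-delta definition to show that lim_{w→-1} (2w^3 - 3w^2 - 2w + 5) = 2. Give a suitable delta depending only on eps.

Let eps > 0. We want delta > 0 such that 0 < |w + 1| < delta implies |(2w^3 - 3w^2 - 2w + 5) − 2| < eps.
(2w^3 - 3w^2 - 2w + 5) − 2 = 2w^3 - 3w^2 - 2w + 3 = (w + 1)(2w^2 - 5w + 3).
So |(2w^3 - 3w^2 - 2w + 5) − 2| = |w + 1|·|2w^2 - 5w + 3|.
Require delta ≤ 2. Then |w + 1| < 2 gives |w| < 3, and by the triangle inequality |2w^2 - 5w + 3| ≤ 2·3^2 + 5·3 + 3 = 36.
Hence |(2w^3 - 3w^2 - 2w + 5) − 2| ≤ 36|w + 1| < eps provided |w + 1| < eps/36.
Choosing delta = min(2, eps/36) ensures both conditions, hence |(2w^3 - 3w^2 - 2w + 5) − 2| < eps.

delta = min(2, eps/36)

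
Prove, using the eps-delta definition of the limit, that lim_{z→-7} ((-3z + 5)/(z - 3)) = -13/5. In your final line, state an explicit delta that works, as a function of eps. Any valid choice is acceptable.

delta = min(5, (25/2)eps)

Let eps > 0. We want delta > 0 with 0 < |z + 7| < delta ⇒ |(-3z + 5)/(z - 3) + 13/5| < eps.
Combining over a common denominator, (-3z + 5)/(z - 3) + 13/5 = [(-3z + 5)·(-10) − 26·(z - 3)] / [(-10)·(z - 3)] = 4(z + 7) / ((-10)(z - 3)).
So |(-3z + 5)/(z - 3) + 13/5| = 4|z + 7| / (10·|z − 3|).
Restrict delta ≤ 5. Then |z + 7| < 5 gives |z − 3| = |(z + 7) + (-10)| ≥ 10 − 5 = 5.
Hence |(-3z + 5)/(z - 3) + 13/5| < 4|z + 7|/(10·5) = (2/25)|z + 7|, which is < eps once |z + 7| < (25/2)eps.
Take delta = min(5, (25/2)eps). Then 0 < |z + 7| < delta forces both bounds, so |(-3z + 5)/(z - 3) + 13/5| < eps.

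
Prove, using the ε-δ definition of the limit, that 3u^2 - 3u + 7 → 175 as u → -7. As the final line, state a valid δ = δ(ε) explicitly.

δ = min(2, ε/51)

Let ε > 0 be given. We want δ > 0 such that 0 < |u + 7| < δ implies |(3u^2 - 3u + 7) − 175| < ε.
(3u^2 - 3u + 7) − 175 = 3u^2 - 3u - 168 = (u + 7)(3u - 24).
So |(3u^2 - 3u + 7) − 175| = |u + 7|·|3u - 24|.
Require δ ≤ 2. Then |u + 7| < 2 gives |u| < 9, and by the triangle inequality |3u - 24| ≤ 3·9 + 24 = 51.
Hence |(3u^2 - 3u + 7) − 175| ≤ 51|u + 7| < ε provided |u + 7| < ε/51.
Take δ = min(2, ε/51). Then 0 < |u + 7| < δ gives both |u + 7| < 2 and |u + 7| < ε/51, so |(3u^2 - 3u + 7) − 175| < ε.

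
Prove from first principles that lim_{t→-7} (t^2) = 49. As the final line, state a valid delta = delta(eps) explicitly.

delta = min(2, eps/16)

Let eps > 0. We seek delta > 0 with 0 < |t + 7| < delta ⇒ |t^2 − 49| < eps.
Factor: t^2 − 49 = (t + 7)(t - 7), so |t^2 − 49| = |t + 7|·|t - 7|.
Impose delta ≤ 2 so that |t| < 9; then |t - 7| ≤ 16.
Hence |t^2 − 49| ≤ 16|t + 7|, which is < eps once |t + 7| < eps/16.
Take delta = min(2, eps/16). If 0 < |t + 7| < delta then both bounds hold and |t^2 − 49| ≤ 16|t + 7| < 16·(eps/16) = eps.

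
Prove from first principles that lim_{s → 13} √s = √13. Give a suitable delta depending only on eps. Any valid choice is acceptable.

delta = min(13, √13·eps)

Let eps > 0 be given. We want delta > 0 such that 0 < |s − 13| < delta implies |√s − √13| < eps.
Multiplying by the conjugate, |√s − √13| = |s − 13|/(√s + √13).
Restrict delta ≤ 13 so that |s − 13| < 13 forces s > 0, and then √s + √13 > √13.
Hence |√s − √13| < |s − 13|/√13, which is < eps once |s − 13| < √13·eps.
Take delta = min(13, √13·eps). If 0 < |s − 13| < delta then s > 0 and |√s − √13| < |s − 13|/√13 < eps.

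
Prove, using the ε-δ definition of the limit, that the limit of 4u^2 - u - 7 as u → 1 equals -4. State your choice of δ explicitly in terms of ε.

δ = min(1, ε/11)

Fix ε > 0. We want δ > 0 such that 0 < |u − 1| < δ implies |(4u^2 - u - 7) + 4| < ε.
(4u^2 - u - 7) + 4 = 4u^2 - u - 3 = (u − 1)(4u + 3).
So |(4u^2 - u - 7) + 4| = |u − 1|·|4u + 3|.
Require δ ≤ 1. Then |u − 1| < 1 gives |u| < 2, and by the triangle inequality |4u + 3| ≤ 4·2 + 3 = 11.
Hence |(4u^2 - u - 7) + 4| ≤ 11|u − 1| < ε provided |u − 1| < ε/11.
Take δ = min(1, ε/11). Then 0 < |u − 1| < δ gives both |u − 1| < 1 and |u − 1| < ε/11, so |(4u^2 - u - 7) + 4| < ε.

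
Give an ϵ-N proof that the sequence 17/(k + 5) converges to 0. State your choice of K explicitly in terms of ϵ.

K = 17/ϵ

Let ϵ > 0 be given. For k ≥ 1, |17/(k + 5) − 0| = 17/(k + 5) ≤ 17/k.
We need 17/k < ϵ, i.e. k > 17/ϵ.
Take K = 17/ϵ. If k > K then |17/(k + 5)| ≤ 17/k < ϵ.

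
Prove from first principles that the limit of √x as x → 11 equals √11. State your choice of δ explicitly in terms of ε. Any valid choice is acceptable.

δ = min(11, √11·ε)

Fix ε > 0. We want δ > 0 such that 0 < |x − 11| < δ implies |√x − √11| < ε.
Multiplying by the conjugate, |√x − √11| = |x − 11|/(√x + √11).
Restrict δ ≤ 11 so that |x − 11| < 11 forces x > 0, and then √x + √11 > √11.
Hence |√x − √11| < |x − 11|/√11, which is < ε once |x − 11| < √11·ε.
Take δ = min(11, √11·ε). If 0 < |x − 11| < δ then x > 0 and |√x − √11| < |x − 11|/√11 < ε.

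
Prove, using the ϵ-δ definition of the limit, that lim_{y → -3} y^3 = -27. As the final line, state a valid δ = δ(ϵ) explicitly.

Let ϵ > 0. We seek δ > 0 with 0 < |y + 3| < δ ⇒ |y^3 + 27| < ϵ.
Factor: y^3 + 27 = (y + 3)(y^2 - 3y + 9), so |y^3 + 27| = |y + 3|·|y^2 - 3y + 9|.
Restrict δ ≤ 2. Then |y + 3| < 2 gives |y| < 5, so by the triangle inequality |y^2 - 3y + 9| ≤ 5^2 + 3·5 + 9 = 49.
Hence |y^3 + 27| ≤ 49|y + 3|, which is < ϵ once |y + 3| < ϵ/49.
Take δ = min(2, ϵ/49). If 0 < |y + 3| < δ then both bounds hold and |y^3 + 27| ≤ 49|y + 3| < 49·(ϵ/49) = ϵ.

δ = min(2, ϵ/49)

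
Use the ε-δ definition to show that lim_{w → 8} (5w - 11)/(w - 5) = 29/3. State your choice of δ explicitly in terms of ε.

δ = min(3/2, (9/28)ε)

Suppose ε > 0. We want δ > 0 with 0 < |w − 8| < δ ⇒ |(5w - 11)/(w - 5) − (29/3)| < ε.
Combining over a common denominator, (5w - 11)/(w - 5) − (29/3) = [(5w - 11)·3 − 29·(w - 5)] / [3·(w - 5)] = -14(w − 8) / (3(w - 5)).
So |(5w - 11)/(w - 5) − (29/3)| = 14|w − 8| / (3·|w − 5|).
Restrict δ ≤ 3/2. Then |w − 8| < 3/2 gives |w − 5| = |(w − 8) + 3| ≥ 3 − 3/2 = 3/2.
Hence |(5w - 11)/(w - 5) − (29/3)| < 14|w − 8|/(3·(3/2)) = (28/9)|w − 8|, which is < ε once |w − 8| < (9/28)ε.
Take δ = min(3/2, (9/28)ε). Then 0 < |w − 8| < δ forces both bounds, so |(5w - 11)/(w - 5) − (29/3)| < ε.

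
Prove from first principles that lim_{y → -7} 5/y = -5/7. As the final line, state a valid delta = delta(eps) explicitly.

delta = min(7/2, (49/10)eps)

Let eps > 0 be given. We seek delta > 0 such that 0 < |y + 7| < delta implies |5/y + 5/7| < eps.
|5/y + 5/7| = 5·|-7 − y|/(7·|y|) = 5|y + 7|/(7|y|).
Restrict delta ≤ 7/2. Then |y + 7| < 7/2 gives |y| > 7/2, so 7|y| > 49/2.
Then |5/y + 5/7| < 5|y + 7|/(49/2), which is < eps when |y + 7| < (49/10)eps.
Take delta = min(7/2, (49/10)eps). Then 0 < |y + 7| < delta gives both |y + 7| < 7/2 and |y + 7| < (49/10)eps, so |5/y + 5/7| < eps.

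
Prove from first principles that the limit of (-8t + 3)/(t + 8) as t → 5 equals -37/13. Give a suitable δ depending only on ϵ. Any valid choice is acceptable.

δ = min(13/2, (169/134)ϵ)

Let ϵ > 0 be given. We want δ > 0 with 0 < |t − 5| < δ ⇒ |(-8t + 3)/(t + 8) + 37/13| < ϵ.
Combining over a common denominator, (-8t + 3)/(t + 8) + 37/13 = [(-8t + 3)·13 − (-37)·(t + 8)] / [13·(t + 8)] = -67(t − 5) / (13(t + 8)).
So |(-8t + 3)/(t + 8) + 37/13| = 67|t − 5| / (13·|t + 8|).
Restrict δ ≤ 13/2. Then |t − 5| < 13/2 gives |t + 8| = |(t − 5) + 13| ≥ 13 − 13/2 = 13/2.
Hence |(-8t + 3)/(t + 8) + 37/13| < 67|t − 5|/(13·(13/2)) = (134/169)|t − 5|, which is < ϵ once |t − 5| < (169/134)ϵ.
Take δ = min(13/2, (169/134)ϵ). Then 0 < |t − 5| < δ forces both bounds, so |(-8t + 3)/(t + 8) + 37/13| < ϵ.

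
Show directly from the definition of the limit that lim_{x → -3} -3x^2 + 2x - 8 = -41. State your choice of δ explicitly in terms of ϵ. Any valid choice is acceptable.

δ = min(1, ϵ/23)

Fix ϵ > 0. We want δ > 0 such that 0 < |x + 3| < δ implies |(-3x^2 + 2x - 8) + 41| < ϵ.
(-3x^2 + 2x - 8) + 41 = -3x^2 + 2x + 33 = (x + 3)(-3x + 11).
So |(-3x^2 + 2x - 8) + 41| = |x + 3|·|-3x + 11|.
Assume first that |x + 3| < 1, so |x| < 4. Then |-3x + 11| ≤ 3·4 + 11 = 23.
Hence |(-3x^2 + 2x - 8) + 41| ≤ 23|x + 3| < ϵ provided |x + 3| < ϵ/23.
Choosing δ = min(1, ϵ/23) ensures both conditions, hence |(-3x^2 + 2x - 8) + 41| < ϵ.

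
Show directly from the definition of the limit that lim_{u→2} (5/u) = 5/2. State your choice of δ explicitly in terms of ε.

Suppose ε > 0. We seek δ > 0 such that 0 < |u − 2| < δ implies |5/u − (5/2)| < ε.
|5/u − (5/2)| = 5·|2 − u|/(2·|u|) = 5|u − 2|/(2|u|).
Require δ ≤ 1 so that |u| > 2 − 1 = 1, hence 2|u| > 2.
Then |5/u − (5/2)| < 5|u − 2|/2, which is < ε when |u − 2| < (2/5)ε.
Take δ = min(1, (2/5)ε). Then 0 < |u − 2| < δ gives both |u − 2| < 1 and |u − 2| < (2/5)ε, so |5/u − (5/2)| < ε.

δ = min(1, (2/5)ε)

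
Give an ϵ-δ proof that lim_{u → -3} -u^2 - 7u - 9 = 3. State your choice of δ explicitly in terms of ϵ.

δ = min(1, ϵ/8)

Fix ϵ > 0. We want δ > 0 such that 0 < |u + 3| < δ implies |(-u^2 - 7u - 9) − 3| < ϵ.
(-u^2 - 7u - 9) − 3 = -u^2 - 7u - 12 = (u + 3)(-u - 4).
So |(-u^2 - 7u - 9) − 3| = |u + 3|·|-u - 4|.
Require δ ≤ 1. Then |u + 3| < 1 gives |u| < 4, and by the triangle inequality |-u - 4| ≤ 4 + 4 = 8.
Hence |(-u^2 - 7u - 9) − 3| ≤ 8|u + 3| < ϵ provided |u + 3| < ϵ/8.
Choosing δ = min(1, ϵ/8) ensures both conditions, hence |(-u^2 - 7u - 9) − 3| < ϵ.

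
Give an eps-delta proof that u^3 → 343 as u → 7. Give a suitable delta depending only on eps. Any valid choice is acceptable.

Suppose eps > 0. We seek delta > 0 with 0 < |u − 7| < delta ⇒ |u^3 − 343| < eps.
Factor: u^3 − 343 = (u − 7)(u^2 + 7u + 49), so |u^3 − 343| = |u − 7|·|u^2 + 7u + 49|.
Restrict delta ≤ 1. Then |u − 7| < 1 gives |u| < 8, so by the triangle inequality |u^2 + 7u + 49| ≤ 8^2 + 7·8 + 49 = 169.
Hence |u^3 − 343| ≤ 169|u − 7|, which is < eps once |u − 7| < eps/169.
Take delta = min(1, eps/169). If 0 < |u − 7| < delta then both bounds hold and |u^3 − 343| ≤ 169|u − 7| < 169·(eps/169) = eps.

delta = min(1, eps/169)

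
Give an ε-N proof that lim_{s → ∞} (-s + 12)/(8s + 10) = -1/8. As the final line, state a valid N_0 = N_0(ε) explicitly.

Fix ε > 0. We seek N_0 > 0 such that s > N_0 implies |(-s + 12)/(8s + 10) + 1/8| < ε.
(-s + 12)/(8s + 10) + 1/8 = (8(-s + 12) − (-1)(8s + 10)) / (8(8s + 10)) = 106/(8(8s + 10)).
For s > 0 we have 8s + 10 > 8s, so |(-s + 12)/(8s + 10) + 1/8| = 106/(8(8s + 10)) < 106/(8·8s) = (53/32)/s.
Thus |(-s + 12)/(8s + 10) + 1/8| < ε whenever s > (53/32)/ε.
Take N_0 = (53/32)/ε. If s > N_0 then |(-s + 12)/(8s + 10) + 1/8| < (53/32)/s < ε.

N_0 = (53/32)/ε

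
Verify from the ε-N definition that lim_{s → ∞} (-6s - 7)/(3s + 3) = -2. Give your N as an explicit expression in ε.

Let ε > 0. We seek N > 0 such that s > N implies |(-6s - 7)/(3s + 3) + 2| < ε.
(-6s - 7)/(3s + 3) + 2 = (3(-6s - 7) − (-6)(3s + 3)) / (3(3s + 3)) = -3/(3(3s + 3)).
For s > 0 we have 3s + 3 > 3s, so |(-6s - 7)/(3s + 3) + 2| = 3/(3(3s + 3)) < 3/(3·3s) = (1/3)/s.
Thus |(-6s - 7)/(3s + 3) + 2| < ε whenever s > (1/3)/ε.
Take N = (1/3)/ε. If s > N then |(-6s - 7)/(3s + 3) + 2| < (1/3)/s < ε.

N = (1/3)/ε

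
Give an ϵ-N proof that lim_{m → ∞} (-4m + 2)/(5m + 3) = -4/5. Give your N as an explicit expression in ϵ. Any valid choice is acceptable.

Let ϵ > 0. For m ≥ 1, |(-4m + 2)/(5m + 3) + 4/5| = |22|/(5(5m + 3)) = 22/(5(5m + 3)).
Since 5m + 3 ≥ 5m for m ≥ 1, this is ≤ 22/(5·5m) = (22/25)/m.
So |(-4m + 2)/(5m + 3) + 4/5| < ϵ whenever m > (22/25)/ϵ.
Take N = (22/25)/ϵ. If m > N then |(-4m + 2)/(5m + 3) + 4/5| ≤ (22/25)/m < ϵ.

N = (22/25)/ϵ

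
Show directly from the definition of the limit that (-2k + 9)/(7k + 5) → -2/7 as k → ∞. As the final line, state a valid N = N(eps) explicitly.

Suppose eps > 0. For k ≥ 1, |(-2k + 9)/(7k + 5) + 2/7| = |73|/(7(7k + 5)) = 73/(7(7k + 5)).
Since 7k + 5 ≥ 7k for k ≥ 1, this is ≤ 73/(7·7k) = (73/49)/k.
So |(-2k + 9)/(7k + 5) + 2/7| < eps whenever k > (73/49)/eps.
Take N = (73/49)/eps. If k > N then |(-2k + 9)/(7k + 5) + 2/7| ≤ (73/49)/k < eps.

N = (73/49)/eps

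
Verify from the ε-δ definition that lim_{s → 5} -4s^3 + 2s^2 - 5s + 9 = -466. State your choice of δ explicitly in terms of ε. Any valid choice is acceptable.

Fix ε > 0. We want δ > 0 such that 0 < |s − 5| < δ implies |(-4s^3 + 2s^2 - 5s + 9) + 466| < ε.
(-4s^3 + 2s^2 - 5s + 9) + 466 = -4s^3 + 2s^2 - 5s + 475 = (s − 5)(-4s^2 - 18s - 95).
So |(-4s^3 + 2s^2 - 5s + 9) + 466| = |s − 5|·|-4s^2 - 18s - 95|.
Assume first that |s − 5| < 1, so |s| < 6. Then |-4s^2 - 18s - 95| ≤ 4·6^2 + 18·6 + 95 = 347.
Hence |(-4s^3 + 2s^2 - 5s + 9) + 466| ≤ 347|s − 5| < ε provided |s − 5| < ε/347.
Take δ = min(1, ε/347). Then 0 < |s − 5| < δ gives both |s − 5| < 1 and |s − 5| < ε/347, so |(-4s^3 + 2s^2 - 5s + 9) + 466| < ε.

δ = min(1, ε/347)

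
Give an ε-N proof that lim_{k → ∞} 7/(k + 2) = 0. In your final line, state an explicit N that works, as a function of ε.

N = 7/ε

Suppose ε > 0. For k ≥ 1, |7/(k + 2) − 0| = 7/(k + 2) ≤ 7/k.
We need 7/k < ε, i.e. k > 7/ε.
Take N = 7/ε. If k > N then |7/(k + 2)| ≤ 7/k < ε.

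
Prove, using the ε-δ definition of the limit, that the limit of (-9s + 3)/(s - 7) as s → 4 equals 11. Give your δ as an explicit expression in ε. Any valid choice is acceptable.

Let ε > 0 be given. We want δ > 0 with 0 < |s − 4| < δ ⇒ |(-9s + 3)/(s - 7) − 11| < ε.
Combining over a common denominator, (-9s + 3)/(s - 7) − 11 = [(-9s + 3)·(-3) − (-33)·(s - 7)] / [(-3)·(s - 7)] = 60(s − 4) / ((-3)(s - 7)).
So |(-9s + 3)/(s - 7) − 11| = 60|s − 4| / (3·|s − 7|).
Require δ ≤ 3/2, so |s − 7| ≥ |-3| − |s − 4| > 3 − 3/2 = 3/2.
Hence |(-9s + 3)/(s - 7) − 11| < 60|s − 4|/(3·(3/2)) = (40/3)|s − 4|, which is < ε once |s − 4| < (3/40)ε.
Take δ = min(3/2, (3/40)ε). Then 0 < |s − 4| < δ forces both bounds, so |(-9s + 3)/(s - 7) − 11| < ε.

δ = min(3/2, (3/40)ε)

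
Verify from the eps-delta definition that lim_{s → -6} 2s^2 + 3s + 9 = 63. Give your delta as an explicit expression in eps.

delta = min(1, eps/23)

Fix eps > 0. We want delta > 0 such that 0 < |s + 6| < delta implies |(2s^2 + 3s + 9) − 63| < eps.
(2s^2 + 3s + 9) − 63 = 2s^2 + 3s - 54 = (s + 6)(2s - 9).
So |(2s^2 + 3s + 9) − 63| = |s + 6|·|2s - 9|.
Require delta ≤ 1. Then |s + 6| < 1 gives |s| < 7, and by the triangle inequality |2s - 9| ≤ 2·7 + 9 = 23.
Hence |(2s^2 + 3s + 9) − 63| ≤ 23|s + 6| < eps provided |s + 6| < eps/23.
Choosing delta = min(1, eps/23) ensures both conditions, hence |(2s^2 + 3s + 9) − 63| < eps.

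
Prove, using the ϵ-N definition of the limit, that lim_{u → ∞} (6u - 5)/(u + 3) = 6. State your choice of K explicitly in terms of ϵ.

K = 23/ϵ

Let ϵ > 0. We seek K > 0 such that u > K implies |(6u - 5)/(u + 3) − 6| < ϵ.
(6u - 5)/(u + 3) − 6 = ((6u - 5) − 6(u + 3)) / ((u + 3)) = -23/((u + 3)).
For u > 0 we have u + 3 > u, so |(6u - 5)/(u + 3) − 6| = 23/((u + 3)) < 23/(u) = 23/u.
Thus |(6u - 5)/(u + 3) − 6| < ϵ whenever u > 23/ϵ.
Take K = 23/ϵ. If u > K then |(6u - 5)/(u + 3) − 6| < 23/u < ϵ.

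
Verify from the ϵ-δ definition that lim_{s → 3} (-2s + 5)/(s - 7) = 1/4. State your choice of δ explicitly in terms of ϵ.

Suppose ϵ > 0. We want δ > 0 with 0 < |s − 3| < δ ⇒ |(-2s + 5)/(s - 7) − (1/4)| < ϵ.
Combining over a common denominator, (-2s + 5)/(s - 7) − (1/4) = [(-2s + 5)·(-4) − (-1)·(s - 7)] / [(-4)·(s - 7)] = 9(s − 3) / ((-4)(s - 7)).
So |(-2s + 5)/(s - 7) − (1/4)| = 9|s − 3| / (4·|s − 7|).
Require δ ≤ 2, so |s − 7| ≥ |-4| − |s − 3| > 4 − 2 = 2.
Hence |(-2s + 5)/(s - 7) − (1/4)| < 9|s − 3|/(4·2) = (9/8)|s − 3|, which is < ϵ once |s − 3| < (8/9)ϵ.
Take δ = min(2, (8/9)ϵ). Then 0 < |s − 3| < δ forces both bounds, so |(-2s + 5)/(s - 7) − (1/4)| < ϵ.

δ = min(2, (8/9)ϵ)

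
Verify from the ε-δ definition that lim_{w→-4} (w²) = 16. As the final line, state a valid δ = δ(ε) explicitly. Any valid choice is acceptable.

δ = min(1, ε/9)

Let ε > 0. We seek δ > 0 with 0 < |w + 4| < δ ⇒ |w² − 16| < ε.
Factor: w² − 16 = (w + 4)(w - 4), so |w² − 16| = |w + 4|·|w - 4|.
Impose δ ≤ 1 so that |w| < 5; then |w - 4| ≤ 9.
Hence |w² − 16| ≤ 9|w + 4|, which is < ε once |w + 4| < ε/9.
Take δ = min(1, ε/9). If 0 < |w + 4| < δ then both bounds hold and |w² − 16| ≤ 9|w + 4| < 9·(ε/9) = ε.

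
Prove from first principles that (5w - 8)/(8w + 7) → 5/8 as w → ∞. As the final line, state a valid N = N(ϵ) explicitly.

Suppose ϵ > 0. We seek N > 0 such that w > N implies |(5w - 8)/(8w + 7) − (5/8)| < ϵ.
(5w - 8)/(8w + 7) − (5/8) = (8(5w - 8) − 5(8w + 7)) / (8(8w + 7)) = -99/(8(8w + 7)).
For w > 0 we have 8w + 7 > 8w, so |(5w - 8)/(8w + 7) − (5/8)| = 99/(8(8w + 7)) < 99/(8·8w) = (99/64)/w.
Thus |(5w - 8)/(8w + 7) − (5/8)| < ϵ whenever w > (99/64)/ϵ.
Take N = (99/64)/ϵ. If w > N then |(5w - 8)/(8w + 7) − (5/8)| < (99/64)/w < ϵ.

N = (99/64)/ϵ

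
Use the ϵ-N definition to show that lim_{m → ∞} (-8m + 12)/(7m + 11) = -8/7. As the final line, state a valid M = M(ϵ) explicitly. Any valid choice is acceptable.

Fix ϵ > 0. For m ≥ 1, |(-8m + 12)/(7m + 11) + 8/7| = |172|/(7(7m + 11)) = 172/(7(7m + 11)).
Since 7m + 11 ≥ 7m for m ≥ 1, this is ≤ 172/(7·7m) = (172/49)/m.
So |(-8m + 12)/(7m + 11) + 8/7| < ϵ whenever m > (172/49)/ϵ.
Take M = (172/49)/ϵ. If m > M then |(-8m + 12)/(7m + 11) + 8/7| ≤ (172/49)/m < ϵ.

M = (172/49)/ϵ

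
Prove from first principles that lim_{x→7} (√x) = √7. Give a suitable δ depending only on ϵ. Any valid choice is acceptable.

Suppose ϵ > 0. We want δ > 0 such that 0 < |x − 7| < δ implies |√x − √7| < ϵ.
Rationalise: √x − √7 = (x − 7)/(√x + √7), so |√x − √7| = |x − 7|/(√x + √7).
Restrict δ ≤ 7 so that |x − 7| < 7 forces x > 0, and then √x + √7 > √7.
Hence |√x − √7| < |x − 7|/√7, which is < ϵ once |x − 7| < √7·ϵ.
Take δ = min(7, √7·ϵ). If 0 < |x − 7| < δ then x > 0 and |√x − √7| < |x − 7|/√7 < ϵ.

δ = min(7, √7·ϵ)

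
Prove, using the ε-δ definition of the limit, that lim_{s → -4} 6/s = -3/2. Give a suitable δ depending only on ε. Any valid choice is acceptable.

Fix ε > 0. We seek δ > 0 such that 0 < |s + 4| < δ implies |6/s + 3/2| < ε.
|6/s + 3/2| = 6·|-4 − s|/(4·|s|) = 6|s + 4|/(4|s|).
Restrict δ ≤ 2. Then |s + 4| < 2 gives |s| > 2, so 4|s| > 8.
Then |6/s + 3/2| < 6|s + 4|/8, which is < ε when |s + 4| < (4/3)ε.
Take δ = min(2, (4/3)ε). Then 0 < |s + 4| < δ gives both |s + 4| < 2 and |s + 4| < (4/3)ε, so |6/s + 3/2| < ε.

δ = min(2, (4/3)ε)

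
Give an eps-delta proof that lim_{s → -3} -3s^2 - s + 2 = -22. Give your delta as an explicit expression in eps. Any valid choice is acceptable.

delta = min(1, eps/20)

Fix eps > 0. We want delta > 0 such that 0 < |s + 3| < delta implies |(-3s^2 - s + 2) + 22| < eps.
(-3s^2 - s + 2) + 22 = -3s^2 - s + 24 = (s + 3)(-3s + 8).
So |(-3s^2 - s + 2) + 22| = |s + 3|·|-3s + 8|.
Assume first that |s + 3| < 1, so |s| < 4. Then |-3s + 8| ≤ 3·4 + 8 = 20.
Hence |(-3s^2 - s + 2) + 22| ≤ 20|s + 3| < eps provided |s + 3| < eps/20.
Take delta = min(1, eps/20). Then 0 < |s + 3| < delta gives both |s + 3| < 1 and |s + 3| < eps/20, so |(-3s^2 - s + 2) + 22| < eps.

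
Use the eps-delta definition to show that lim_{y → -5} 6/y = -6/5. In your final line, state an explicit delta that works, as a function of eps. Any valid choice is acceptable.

Suppose eps > 0. We seek delta > 0 such that 0 < |y + 5| < delta implies |6/y + 6/5| < eps.
|6/y + 6/5| = 6·|-5 − y|/(5·|y|) = 6|y + 5|/(5|y|).
Restrict delta ≤ 5/2. Then |y + 5| < 5/2 gives |y| > 5/2, so 5|y| > 25/2.
Then |6/y + 6/5| < 6|y + 5|/(25/2), which is < eps when |y + 5| < (25/12)eps.
Take delta = min(5/2, (25/12)eps). Then 0 < |y + 5| < delta gives both |y + 5| < 5/2 and |y + 5| < (25/12)eps, so |6/y + 6/5| < eps.

delta = min(5/2, (25/12)eps)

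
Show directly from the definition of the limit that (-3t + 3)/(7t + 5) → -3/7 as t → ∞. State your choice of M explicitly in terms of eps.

M = (36/49)/eps

Suppose eps > 0. We seek M > 0 such that t > M implies |(-3t + 3)/(7t + 5) + 3/7| < eps.
(-3t + 3)/(7t + 5) + 3/7 = (7(-3t + 3) − (-3)(7t + 5)) / (7(7t + 5)) = 36/(7(7t + 5)).
For t > 0 we have 7t + 5 > 7t, so |(-3t + 3)/(7t + 5) + 3/7| = 36/(7(7t + 5)) < 36/(7·7t) = (36/49)/t.
Thus |(-3t + 3)/(7t + 5) + 3/7| < eps whenever t > (36/49)/eps.
Take M = (36/49)/eps. If t > M then |(-3t + 3)/(7t + 5) + 3/7| < (36/49)/t < eps.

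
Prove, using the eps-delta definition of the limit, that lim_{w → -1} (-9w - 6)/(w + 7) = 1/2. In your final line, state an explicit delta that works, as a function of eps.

Let eps > 0 be given. We want delta > 0 with 0 < |w + 1| < delta ⇒ |(-9w - 6)/(w + 7) − (1/2)| < eps.
Combining over a common denominator, (-9w - 6)/(w + 7) − (1/2) = [(-9w - 6)·6 − 3·(w + 7)] / [6·(w + 7)] = -57(w + 1) / (6(w + 7)).
So |(-9w - 6)/(w + 7) − (1/2)| = 57|w + 1| / (6·|w + 7|).
Require delta ≤ 3, so |w + 7| ≥ |6| − |w + 1| > 6 − 3 = 3.
Hence |(-9w - 6)/(w + 7) − (1/2)| < 57|w + 1|/(6·3) = (19/6)|w + 1|, which is < eps once |w + 1| < (6/19)eps.
Take delta = min(3, (6/19)eps). Then 0 < |w + 1| < delta forces both bounds, so |(-9w - 6)/(w + 7) − (1/2)| < eps.

delta = min(3, (6/19)eps)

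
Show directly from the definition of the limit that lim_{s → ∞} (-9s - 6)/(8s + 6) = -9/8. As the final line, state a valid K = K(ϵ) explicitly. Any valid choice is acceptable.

Let ϵ > 0. We seek K > 0 such that s > K implies |(-9s - 6)/(8s + 6) + 9/8| < ϵ.
(-9s - 6)/(8s + 6) + 9/8 = (8(-9s - 6) − (-9)(8s + 6)) / (8(8s + 6)) = 6/(8(8s + 6)).
For s > 0 we have 8s + 6 > 8s, so |(-9s - 6)/(8s + 6) + 9/8| = 6/(8(8s + 6)) < 6/(8·8s) = (3/32)/s.
Thus |(-9s - 6)/(8s + 6) + 9/8| < ϵ whenever s > (3/32)/ϵ.
Take K = (3/32)/ϵ. If s > K then |(-9s - 6)/(8s + 6) + 9/8| < (3/32)/s < ϵ.

K = (3/32)/ϵ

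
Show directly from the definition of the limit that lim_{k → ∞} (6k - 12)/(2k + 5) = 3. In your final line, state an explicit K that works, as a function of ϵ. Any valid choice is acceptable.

Let ϵ > 0 be given. For k ≥ 1, |(6k - 12)/(2k + 5) − 3| = |-54|/(2(2k + 5)) = 54/(2(2k + 5)).
Since 2k + 5 ≥ 2k for k ≥ 1, this is ≤ 54/(2·2k) = (27/2)/k.
So |(6k - 12)/(2k + 5) − 3| < ϵ whenever k > (27/2)/ϵ.
Take K = (27/2)/ϵ. If k > K then |(6k - 12)/(2k + 5) − 3| ≤ (27/2)/k < ϵ.

K = (27/2)/ϵ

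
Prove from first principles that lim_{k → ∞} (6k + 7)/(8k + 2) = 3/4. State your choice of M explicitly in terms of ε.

M = (11/16)/ε

Let ε > 0. For k ≥ 1, |(6k + 7)/(8k + 2) − (3/4)| = |44|/(8(8k + 2)) = 44/(8(8k + 2)).
Since 8k + 2 ≥ 8k for k ≥ 1, this is ≤ 44/(8·8k) = (11/16)/k.
So |(6k + 7)/(8k + 2) − (3/4)| < ε whenever k > (11/16)/ε.
Take M = (11/16)/ε. If k > M then |(6k + 7)/(8k + 2) − (3/4)| ≤ (11/16)/k < ε.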